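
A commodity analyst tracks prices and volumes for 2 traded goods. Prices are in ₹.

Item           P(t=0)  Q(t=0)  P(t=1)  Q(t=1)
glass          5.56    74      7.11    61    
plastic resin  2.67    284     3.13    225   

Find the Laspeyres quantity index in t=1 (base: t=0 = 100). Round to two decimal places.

80.35

Laspeyres quantity index uses base-period prices as weights.
ΣP(t=0)·Q(t=1) = 5.56×61 + 2.67×225 = 339.16 + 600.75 = 939.91
ΣP(t=0)·Q(t=0) = 5.56×74 + 2.67×284 = 411.44 + 758.28 = 1169.72
Index = 939.91 / 1169.72 × 100 = 80.3534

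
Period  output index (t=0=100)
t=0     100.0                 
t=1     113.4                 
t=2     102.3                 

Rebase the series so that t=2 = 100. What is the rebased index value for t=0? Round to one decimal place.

Rebased(t=0) = 100.0 / 102.3 × 100 = 97.7517

97.8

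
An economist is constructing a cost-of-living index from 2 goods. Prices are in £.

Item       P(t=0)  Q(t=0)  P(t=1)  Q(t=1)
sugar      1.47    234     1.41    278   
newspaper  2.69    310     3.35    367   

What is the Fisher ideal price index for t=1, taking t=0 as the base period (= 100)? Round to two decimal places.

Laspeyres component (base-period weights):
ΣP(t=1)Q(t=0) = 1.41×234 + 3.35×310 = 329.94 + 1038.5 = 1368.44
ΣP(t=0)Q(t=0) = 1.47×234 + 2.69×310 = 343.98 + 833.9 = 1177.88
L = 1368.44 / 1177.88 × 100 = 116.1782
Paasche component (current-period weights):
ΣP(t=1)Q(t=1) = 1.41×278 + 3.35×367 = 391.98 + 1229.45 = 1621.43
ΣP(t=0)Q(t=1) = 1.47×278 + 2.69×367 = 408.66 + 987.23 = 1395.89
P = 1621.43 / 1395.89 × 100 = 116.1574
Fisher = √(L × P) = √(116.1782 × 116.1574) = 116.1678

116.17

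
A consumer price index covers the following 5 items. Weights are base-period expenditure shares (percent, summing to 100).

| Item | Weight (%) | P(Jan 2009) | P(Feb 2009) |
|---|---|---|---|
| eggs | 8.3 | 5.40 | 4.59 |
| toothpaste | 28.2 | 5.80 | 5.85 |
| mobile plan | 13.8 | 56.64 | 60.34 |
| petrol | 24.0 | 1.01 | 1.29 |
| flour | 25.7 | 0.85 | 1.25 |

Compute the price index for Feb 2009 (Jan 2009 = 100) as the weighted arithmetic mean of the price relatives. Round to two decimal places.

eggs: 8.3 × (4.59/5.40) = 8.3 × 0.850000 = 7.0550
toothpaste: 28.2 × (5.85/5.80) = 28.2 × 1.008621 = 28.4431
mobile plan: 13.8 × (60.34/56.64) = 13.8 × 1.065325 = 14.7015
petrol: 24.0 × (1.29/1.01) = 24.0 × 1.277228 = 30.6535
flour: 25.7 × (1.25/0.85) = 25.7 × 1.470588 = 37.7941
Index = Σ wᵢ·(p₁ᵢ/p₀ᵢ) = 7.0550 + 28.4431 + 14.7015 + 30.6535 + 37.7941 = 118.6472

118.65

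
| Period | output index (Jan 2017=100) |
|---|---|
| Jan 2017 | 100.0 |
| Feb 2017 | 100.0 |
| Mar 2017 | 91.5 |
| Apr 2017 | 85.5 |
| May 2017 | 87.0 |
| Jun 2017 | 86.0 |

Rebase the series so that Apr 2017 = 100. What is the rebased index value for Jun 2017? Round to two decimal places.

Rebased(Jun 2017) = 86.0 / 85.5 × 100 = 100.5848

100.58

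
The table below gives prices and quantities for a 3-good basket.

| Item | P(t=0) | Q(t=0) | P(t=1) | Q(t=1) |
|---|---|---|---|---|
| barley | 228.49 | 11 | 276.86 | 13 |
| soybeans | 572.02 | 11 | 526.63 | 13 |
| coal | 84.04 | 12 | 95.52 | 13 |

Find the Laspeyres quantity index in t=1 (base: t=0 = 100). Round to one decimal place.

117.2

Laspeyres quantity index uses base-period prices as weights.
ΣP(t=0)·Q(t=1) = 228.49×13 + 572.02×13 + 84.04×13 = 2970.37 + 7436.26 + 1092.52 = 11499.15
ΣP(t=0)·Q(t=0) = 228.49×11 + 572.02×11 + 84.04×12 = 2513.39 + 6292.22 + 1008.48 = 9814.09
Index = 11499.15 / 9814.09 × 100 = 117.1698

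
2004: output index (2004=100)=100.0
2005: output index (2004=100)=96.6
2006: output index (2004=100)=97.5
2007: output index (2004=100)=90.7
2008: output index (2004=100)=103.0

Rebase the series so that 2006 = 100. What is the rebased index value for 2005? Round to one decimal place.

99.1

Rebased(2005) = 96.6 / 97.5 × 100 = 99.0769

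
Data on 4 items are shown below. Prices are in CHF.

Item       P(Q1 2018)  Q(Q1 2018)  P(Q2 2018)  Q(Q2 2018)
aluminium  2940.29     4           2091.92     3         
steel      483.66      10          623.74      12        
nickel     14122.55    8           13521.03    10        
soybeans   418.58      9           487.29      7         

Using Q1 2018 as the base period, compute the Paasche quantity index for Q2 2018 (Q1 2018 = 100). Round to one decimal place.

119.8

Paasche quantity index uses current-period prices as weights.
ΣP(Q2 2018)·Q(Q2 2018) = 2091.92×3 + 623.74×12 + 13521.03×10 + 487.29×7 = 6275.76 + 7484.88 + 135210.3 + 3411.03 = 152381.97
ΣP(Q2 2018)·Q(Q1 2018) = 2091.92×4 + 623.74×10 + 13521.03×8 + 487.29×9 = 8367.68 + 6237.4 + 108168.24 + 4385.61 = 127158.93
Index = 152381.97 / 127158.93 × 100 = 119.8358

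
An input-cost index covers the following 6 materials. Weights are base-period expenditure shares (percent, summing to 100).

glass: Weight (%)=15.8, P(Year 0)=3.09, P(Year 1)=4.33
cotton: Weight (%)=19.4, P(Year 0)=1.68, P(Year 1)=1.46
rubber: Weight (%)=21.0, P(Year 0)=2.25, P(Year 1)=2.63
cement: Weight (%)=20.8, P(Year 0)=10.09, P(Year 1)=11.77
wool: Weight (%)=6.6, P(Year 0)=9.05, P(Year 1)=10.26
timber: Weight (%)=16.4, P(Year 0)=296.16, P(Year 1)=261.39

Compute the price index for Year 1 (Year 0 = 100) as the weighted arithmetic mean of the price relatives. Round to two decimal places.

glass: 15.8 × (4.33/3.09) = 15.8 × 1.401294 = 22.1405
cotton: 19.4 × (1.46/1.68) = 19.4 × 0.869048 = 16.8595
rubber: 21.0 × (2.63/2.25) = 21.0 × 1.168889 = 24.5467
cement: 20.8 × (11.77/10.09) = 20.8 × 1.166501 = 24.2632
wool: 6.6 × (10.26/9.05) = 6.6 × 1.133702 = 7.4824
timber: 16.4 × (261.39/296.16) = 16.4 × 0.882597 = 14.4746
Index = Σ wᵢ·(p₁ᵢ/p₀ᵢ) = 22.1405 + 16.8595 + 24.5467 + 24.2632 + 7.4824 + 14.4746 = 109.7669

109.77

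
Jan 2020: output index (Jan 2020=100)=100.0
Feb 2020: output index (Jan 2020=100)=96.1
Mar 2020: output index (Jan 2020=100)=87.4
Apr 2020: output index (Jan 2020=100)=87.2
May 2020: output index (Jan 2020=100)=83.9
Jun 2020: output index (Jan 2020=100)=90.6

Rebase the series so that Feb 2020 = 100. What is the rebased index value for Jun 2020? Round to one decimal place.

94.3

Rebased(Jun 2020) = 90.6 / 96.1 × 100 = 94.2768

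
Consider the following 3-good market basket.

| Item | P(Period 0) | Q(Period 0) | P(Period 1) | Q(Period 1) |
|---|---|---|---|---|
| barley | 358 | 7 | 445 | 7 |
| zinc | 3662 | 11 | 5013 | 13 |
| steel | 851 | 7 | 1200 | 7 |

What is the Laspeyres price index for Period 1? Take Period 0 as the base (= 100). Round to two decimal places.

136.75

Laspeyres price index uses base-period quantities as weights.
ΣP(Period 1)·Q(Period 0) = 445×7 + 5013×11 + 1200×7 = 3115 + 55143 + 8400 = 66658
ΣP(Period 0)·Q(Period 0) = 358×7 + 3662×11 + 851×7 = 2506 + 40282 + 5957 = 48745
Index = 66658 / 48745 × 100 = 136.7484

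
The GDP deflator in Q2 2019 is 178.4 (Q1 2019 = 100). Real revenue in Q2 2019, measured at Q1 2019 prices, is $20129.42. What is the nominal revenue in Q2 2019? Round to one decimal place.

Nominal = Real × (Index/100) = 20129.42 × (178.4/100)
        = 20129.42 × 1.784 = 35910.8853

35910.9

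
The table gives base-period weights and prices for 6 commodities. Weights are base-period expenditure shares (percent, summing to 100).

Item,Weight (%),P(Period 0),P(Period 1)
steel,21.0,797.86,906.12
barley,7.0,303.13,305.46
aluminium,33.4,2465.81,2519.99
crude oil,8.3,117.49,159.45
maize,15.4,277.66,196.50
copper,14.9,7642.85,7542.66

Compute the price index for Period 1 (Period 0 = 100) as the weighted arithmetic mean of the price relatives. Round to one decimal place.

101.9

steel: 21.0 × (906.12/797.86) = 21.0 × 1.135688 = 23.8494
barley: 7.0 × (305.46/303.13) = 7.0 × 1.007686 = 7.0538
aluminium: 33.4 × (2519.99/2465.81) = 33.4 × 1.021972 = 34.1339
crude oil: 8.3 × (159.45/117.49) = 8.3 × 1.357137 = 11.2642
maize: 15.4 × (196.50/277.66) = 15.4 × 0.707700 = 10.8986
copper: 14.9 × (7542.66/7642.85) = 14.9 × 0.986891 = 14.7047
Index = Σ wᵢ·(p₁ᵢ/p₀ᵢ) = 23.8494 + 7.0538 + 34.1339 + 11.2642 + 10.8986 + 14.7047 = 101.9046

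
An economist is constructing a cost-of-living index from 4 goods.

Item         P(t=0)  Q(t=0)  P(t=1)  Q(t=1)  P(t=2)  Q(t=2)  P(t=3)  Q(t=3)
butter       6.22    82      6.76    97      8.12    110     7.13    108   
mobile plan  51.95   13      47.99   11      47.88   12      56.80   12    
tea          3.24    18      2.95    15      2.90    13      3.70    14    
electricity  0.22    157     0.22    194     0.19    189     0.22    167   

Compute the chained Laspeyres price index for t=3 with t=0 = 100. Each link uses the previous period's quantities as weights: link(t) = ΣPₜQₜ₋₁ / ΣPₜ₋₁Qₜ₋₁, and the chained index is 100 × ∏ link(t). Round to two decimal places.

Link t=0→t=1:
ΣP(t=1)Q(t=0) = 6.76×82 + 47.99×13 + 2.95×18 + 0.22×157 = 554.32 + 623.87 + 53.1 + 34.54 = 1265.83
ΣP(t=0)Q(t=0) = 6.22×82 + 51.95×13 + 3.24×18 + 0.22×157 = 510.04 + 675.35 + 58.32 + 34.54 = 1278.25
link = 1265.83/1278.25 = 0.990284
Link t=1→t=2:
ΣP(t=2)Q(t=1) = 8.12×97 + 47.88×11 + 2.90×15 + 0.19×194 = 787.64 + 526.68 + 43.5 + 36.86 = 1394.68
ΣP(t=1)Q(t=1) = 6.76×97 + 47.99×11 + 2.95×15 + 0.22×194 = 655.72 + 527.89 + 44.25 + 42.68 = 1270.54
link = 1394.68/1270.54 = 1.097706
Link t=2→t=3:
ΣP(t=3)Q(t=2) = 7.13×110 + 56.80×12 + 3.70×13 + 0.22×189 = 784.3 + 681.6 + 48.1 + 41.58 = 1555.58
ΣP(t=2)Q(t=2) = 8.12×110 + 47.88×12 + 2.90×13 + 0.19×189 = 893.2 + 574.56 + 37.7 + 35.91 = 1541.37
link = 1555.58/1541.37 = 1.009219
Chained index = 100 × 0.990284 × 1.097706 × 1.009219 = 109.7062

109.71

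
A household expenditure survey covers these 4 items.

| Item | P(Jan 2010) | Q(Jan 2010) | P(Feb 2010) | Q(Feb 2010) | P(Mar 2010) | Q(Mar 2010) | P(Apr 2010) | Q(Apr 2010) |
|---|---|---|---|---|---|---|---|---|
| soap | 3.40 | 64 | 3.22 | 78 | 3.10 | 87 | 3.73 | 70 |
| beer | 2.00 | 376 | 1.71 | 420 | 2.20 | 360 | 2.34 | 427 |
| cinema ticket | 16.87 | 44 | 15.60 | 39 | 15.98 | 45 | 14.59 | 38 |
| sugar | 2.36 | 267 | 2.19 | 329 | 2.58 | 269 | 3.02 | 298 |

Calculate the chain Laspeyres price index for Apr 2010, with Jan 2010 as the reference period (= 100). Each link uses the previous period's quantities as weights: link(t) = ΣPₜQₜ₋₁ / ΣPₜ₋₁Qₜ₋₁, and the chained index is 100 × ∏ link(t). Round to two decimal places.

Link Jan 2010→Feb 2010:
ΣP(Feb 2010)Q(Jan 2010) = 3.22×64 + 1.71×376 + 15.60×44 + 2.19×267 = 206.08 + 642.96 + 686.4 + 584.73 = 2120.17
ΣP(Jan 2010)Q(Jan 2010) = 3.40×64 + 2.00×376 + 16.87×44 + 2.36×267 = 217.6 + 752 + 742.28 + 630.12 = 2342
link = 2120.17/2342 = 0.905282
Link Feb 2010→Mar 2010:
ΣP(Mar 2010)Q(Feb 2010) = 3.10×78 + 2.20×420 + 15.98×39 + 2.58×329 = 241.8 + 924 + 623.22 + 848.82 = 2637.84
ΣP(Feb 2010)Q(Feb 2010) = 3.22×78 + 1.71×420 + 15.60×39 + 2.19×329 = 251.16 + 718.2 + 608.4 + 720.51 = 2298.27
link = 2637.84/2298.27 = 1.147750
Link Mar 2010→Apr 2010:
ΣP(Apr 2010)Q(Mar 2010) = 3.73×87 + 2.34×360 + 14.59×45 + 3.02×269 = 324.51 + 842.4 + 656.55 + 812.38 = 2635.84
ΣP(Mar 2010)Q(Mar 2010) = 3.10×87 + 2.20×360 + 15.98×45 + 2.58×269 = 269.7 + 792 + 719.1 + 694.02 = 2474.82
link = 2635.84/2474.82 = 1.065063
Chained index = 100 × 0.905282 × 1.147750 × 1.065063 = 110.6641

110.66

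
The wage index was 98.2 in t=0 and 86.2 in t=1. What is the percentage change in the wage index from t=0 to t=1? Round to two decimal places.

-12.22%

Change = (86.2 − 98.2) / 98.2 × 100
       = -12.0 / 98.2 × 100 = -12.2200%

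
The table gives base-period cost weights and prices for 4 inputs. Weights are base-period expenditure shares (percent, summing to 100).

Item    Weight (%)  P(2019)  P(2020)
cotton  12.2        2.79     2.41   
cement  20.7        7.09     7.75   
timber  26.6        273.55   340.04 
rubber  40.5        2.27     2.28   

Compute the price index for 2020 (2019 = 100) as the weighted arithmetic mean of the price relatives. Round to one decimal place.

106.9

cotton: 12.2 × (2.41/2.79) = 12.2 × 0.863799 = 10.5384
cement: 20.7 × (7.75/7.09) = 20.7 × 1.093089 = 22.6269
timber: 26.6 × (340.04/273.55) = 26.6 × 1.243063 = 33.0655
rubber: 40.5 × (2.28/2.27) = 40.5 × 1.004405 = 40.6784
Index = Σ wᵢ·(p₁ᵢ/p₀ᵢ) = 10.5384 + 22.6269 + 33.0655 + 40.6784 = 106.9092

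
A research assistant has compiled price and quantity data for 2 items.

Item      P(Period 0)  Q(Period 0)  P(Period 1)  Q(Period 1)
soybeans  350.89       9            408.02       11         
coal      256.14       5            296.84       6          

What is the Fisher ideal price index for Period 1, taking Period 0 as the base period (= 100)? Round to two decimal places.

116.17

Laspeyres component (base-period weights):
ΣP(Period 1)Q(Period 0) = 408.02×9 + 296.84×5 = 3672.18 + 1484.2 = 5156.38
ΣP(Period 0)Q(Period 0) = 350.89×9 + 256.14×5 = 3158.01 + 1280.7 = 4438.71
L = 5156.38 / 4438.71 × 100 = 116.1684
Paasche component (current-period weights):
ΣP(Period 1)Q(Period 1) = 408.02×11 + 296.84×6 = 4488.22 + 1781.04 = 6269.26
ΣP(Period 0)Q(Period 1) = 350.89×11 + 256.14×6 = 3859.79 + 1536.84 = 5396.63
P = 6269.26 / 5396.63 × 100 = 116.1699
Fisher = √(L × P) = √(116.1684 × 116.1699) = 116.1692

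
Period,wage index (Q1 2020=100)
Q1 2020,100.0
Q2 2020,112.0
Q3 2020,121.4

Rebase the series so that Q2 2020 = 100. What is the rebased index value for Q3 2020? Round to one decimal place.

Rebased(Q3 2020) = 121.4 / 112.0 × 100 = 108.3929

108.4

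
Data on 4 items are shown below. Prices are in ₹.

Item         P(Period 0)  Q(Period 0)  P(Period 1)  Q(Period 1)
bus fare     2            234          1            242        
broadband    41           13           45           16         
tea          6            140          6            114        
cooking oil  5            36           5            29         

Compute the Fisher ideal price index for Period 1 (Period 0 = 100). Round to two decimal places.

90.98

Laspeyres component (base-period weights):
ΣP(Period 1)Q(Period 0) = 1×234 + 45×13 + 6×140 + 5×36 = 234 + 585 + 840 + 180 = 1839
ΣP(Period 0)Q(Period 0) = 2×234 + 41×13 + 6×140 + 5×36 = 468 + 533 + 840 + 180 = 2021
L = 1839 / 2021 × 100 = 90.9946
Paasche component (current-period weights):
ΣP(Period 1)Q(Period 1) = 1×242 + 45×16 + 6×114 + 5×29 = 242 + 720 + 684 + 145 = 1791
ΣP(Period 0)Q(Period 1) = 2×242 + 41×16 + 6×114 + 5×29 = 484 + 656 + 684 + 145 = 1969
P = 1791 / 1969 × 100 = 90.9599
Fisher = √(L × P) = √(90.9946 × 90.9599) = 90.9772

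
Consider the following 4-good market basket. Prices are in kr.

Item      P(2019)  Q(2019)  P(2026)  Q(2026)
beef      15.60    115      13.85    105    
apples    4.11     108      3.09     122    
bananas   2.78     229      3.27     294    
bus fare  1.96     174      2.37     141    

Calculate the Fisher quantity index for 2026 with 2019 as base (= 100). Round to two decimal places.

100.91

Laspeyres component (base-period weights):
ΣP(2019)Q(2026) = 15.60×105 + 4.11×122 + 2.78×294 + 1.96×141 = 1638 + 501.42 + 817.32 + 276.36 = 3233.1
ΣP(2019)Q(2019) = 15.60×115 + 4.11×108 + 2.78×229 + 1.96×174 = 1794 + 443.88 + 636.62 + 341.04 = 3215.54
L = 3233.1 / 3215.54 × 100 = 100.5461
Paasche component (current-period weights):
ΣP(2026)Q(2026) = 13.85×105 + 3.09×122 + 3.27×294 + 2.37×141 = 1454.25 + 376.98 + 961.38 + 334.17 = 3126.78
ΣP(2026)Q(2019) = 13.85×115 + 3.09×108 + 3.27×229 + 2.37×174 = 1592.75 + 333.72 + 748.83 + 412.38 = 3087.68
P = 3126.78 / 3087.68 × 100 = 101.2663
Fisher = √(L × P) = √(100.5461 × 101.2663) = 100.9056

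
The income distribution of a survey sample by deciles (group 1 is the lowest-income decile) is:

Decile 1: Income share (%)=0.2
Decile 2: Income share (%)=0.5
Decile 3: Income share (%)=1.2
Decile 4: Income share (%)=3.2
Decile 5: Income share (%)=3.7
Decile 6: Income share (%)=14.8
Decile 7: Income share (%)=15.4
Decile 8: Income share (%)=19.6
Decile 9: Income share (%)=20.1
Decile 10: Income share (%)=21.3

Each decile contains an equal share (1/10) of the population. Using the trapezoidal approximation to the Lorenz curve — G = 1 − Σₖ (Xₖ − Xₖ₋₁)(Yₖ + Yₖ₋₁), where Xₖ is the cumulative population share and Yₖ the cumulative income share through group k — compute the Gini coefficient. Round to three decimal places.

Cumulative income shares Yₖ: 0.0020, 0.0070, 0.0190, 0.0510, 0.0880, 0.2360, 0.3900, 0.5860, 0.7870, 1.0000
Σ (Xₖ−Xₖ₋₁)(Yₖ+Yₖ₋₁) = (1/10)(0.0020+0.0000) + (1/10)(0.0070+0.0020) + (1/10)(0.0190+0.0070) + (1/10)(0.0510+0.0190) + (1/10)(0.0880+0.0510) + (1/10)(0.2360+0.0880) + (1/10)(0.3900+0.2360) + (1/10)(0.5860+0.3900) + (1/10)(0.7870+0.5860) + (1/10)(1.0000+0.7870)
  = 0.0002 + 0.0009 + 0.0026 + 0.0070 + 0.0139 + 0.0324 + 0.0626 + 0.0976 + 0.1373 + 0.1787 = 0.5332
G = 1 − 0.5332 = 0.4668

0.467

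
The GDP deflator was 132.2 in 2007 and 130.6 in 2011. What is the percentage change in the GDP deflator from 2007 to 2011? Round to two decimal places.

-1.21%

Change = (130.6 − 132.2) / 132.2 × 100
       = -1.6 / 132.2 × 100 = -1.2103%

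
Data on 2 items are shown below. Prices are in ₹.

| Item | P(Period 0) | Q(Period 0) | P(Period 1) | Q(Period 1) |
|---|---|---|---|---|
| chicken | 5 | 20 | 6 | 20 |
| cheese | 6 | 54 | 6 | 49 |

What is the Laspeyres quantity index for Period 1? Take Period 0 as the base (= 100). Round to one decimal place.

92.9

Laspeyres quantity index uses base-period prices as weights.
ΣP(Period 0)·Q(Period 1) = 5×20 + 6×49 = 100 + 294 = 394
ΣP(Period 0)·Q(Period 0) = 5×20 + 6×54 = 100 + 324 = 424
Index = 394 / 424 × 100 = 92.9245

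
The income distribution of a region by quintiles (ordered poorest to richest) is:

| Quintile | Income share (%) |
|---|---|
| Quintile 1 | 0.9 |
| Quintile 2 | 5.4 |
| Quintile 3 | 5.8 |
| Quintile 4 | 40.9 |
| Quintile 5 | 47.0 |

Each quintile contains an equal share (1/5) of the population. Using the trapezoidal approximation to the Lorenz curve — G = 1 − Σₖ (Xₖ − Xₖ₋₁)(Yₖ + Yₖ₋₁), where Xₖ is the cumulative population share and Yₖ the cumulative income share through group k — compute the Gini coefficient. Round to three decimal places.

0.511

Cumulative income shares Yₖ: 0.0090, 0.0630, 0.1210, 0.5300, 1.0000
Σ (Xₖ−Xₖ₋₁)(Yₖ+Yₖ₋₁) = (1/5)(0.0090+0.0000) + (1/5)(0.0630+0.0090) + (1/5)(0.1210+0.0630) + (1/5)(0.5300+0.1210) + (1/5)(1.0000+0.5300)
  = 0.0018 + 0.0144 + 0.0368 + 0.1302 + 0.3060 = 0.4892
G = 1 − 0.4892 = 0.5108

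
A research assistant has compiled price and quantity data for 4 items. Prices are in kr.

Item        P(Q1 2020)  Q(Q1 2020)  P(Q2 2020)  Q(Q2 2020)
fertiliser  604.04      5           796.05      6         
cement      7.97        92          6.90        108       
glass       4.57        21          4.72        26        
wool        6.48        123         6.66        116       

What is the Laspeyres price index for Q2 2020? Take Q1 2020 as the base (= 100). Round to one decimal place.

119.1

Laspeyres price index uses base-period quantities as weights.
ΣP(Q2 2020)·Q(Q1 2020) = 796.05×5 + 6.90×92 + 4.72×21 + 6.66×123 = 3980.25 + 634.8 + 99.12 + 819.18 = 5533.35
ΣP(Q1 2020)·Q(Q1 2020) = 604.04×5 + 7.97×92 + 4.57×21 + 6.48×123 = 3020.2 + 733.24 + 95.97 + 797.04 = 4646.45
Index = 5533.35 / 4646.45 × 100 = 119.0877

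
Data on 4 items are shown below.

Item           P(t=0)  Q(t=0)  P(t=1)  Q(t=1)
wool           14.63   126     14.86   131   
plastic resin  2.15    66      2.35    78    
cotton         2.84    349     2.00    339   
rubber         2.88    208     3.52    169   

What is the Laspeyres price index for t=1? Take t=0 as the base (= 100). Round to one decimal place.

96.7

Laspeyres price index uses base-period quantities as weights.
ΣP(t=1)·Q(t=0) = 14.86×126 + 2.35×66 + 2.00×349 + 3.52×208 = 1872.36 + 155.1 + 698 + 732.16 = 3457.62
ΣP(t=0)·Q(t=0) = 14.63×126 + 2.15×66 + 2.84×349 + 2.88×208 = 1843.38 + 141.9 + 991.16 + 599.04 = 3575.48
Index = 3457.62 / 3575.48 × 100 = 96.7037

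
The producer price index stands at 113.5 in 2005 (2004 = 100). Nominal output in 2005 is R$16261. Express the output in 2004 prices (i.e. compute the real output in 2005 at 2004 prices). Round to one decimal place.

Real = Nominal ÷ (Index/100) = 16261 ÷ (113.5/100)
     = 16261 ÷ 1.135 = 14326.8722

14326.9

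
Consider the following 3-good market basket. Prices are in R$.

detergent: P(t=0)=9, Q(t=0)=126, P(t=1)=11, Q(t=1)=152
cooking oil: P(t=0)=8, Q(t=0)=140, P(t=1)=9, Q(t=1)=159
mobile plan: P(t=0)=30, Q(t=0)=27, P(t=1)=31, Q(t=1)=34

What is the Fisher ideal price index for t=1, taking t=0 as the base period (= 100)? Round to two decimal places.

Laspeyres component (base-period weights):
ΣP(t=1)Q(t=0) = 11×126 + 9×140 + 31×27 = 1386 + 1260 + 837 = 3483
ΣP(t=0)Q(t=0) = 9×126 + 8×140 + 30×27 = 1134 + 1120 + 810 = 3064
L = 3483 / 3064 × 100 = 113.6749
Paasche component (current-period weights):
ΣP(t=1)Q(t=1) = 11×152 + 9×159 + 31×34 = 1672 + 1431 + 1054 = 4157
ΣP(t=0)Q(t=1) = 9×152 + 8×159 + 30×34 = 1368 + 1272 + 1020 = 3660
P = 4157 / 3660 × 100 = 113.5792
Fisher = √(L × P) = √(113.6749 × 113.5792) = 113.6271

113.63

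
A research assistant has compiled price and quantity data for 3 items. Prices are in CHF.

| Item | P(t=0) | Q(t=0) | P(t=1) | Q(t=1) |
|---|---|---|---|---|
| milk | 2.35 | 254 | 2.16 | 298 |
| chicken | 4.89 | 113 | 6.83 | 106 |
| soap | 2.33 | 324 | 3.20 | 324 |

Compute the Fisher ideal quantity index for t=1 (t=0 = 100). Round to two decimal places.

102.81

Laspeyres component (base-period weights):
ΣP(t=0)Q(t=1) = 2.35×298 + 4.89×106 + 2.33×324 = 700.3 + 518.34 + 754.92 = 1973.56
ΣP(t=0)Q(t=0) = 2.35×254 + 4.89×113 + 2.33×324 = 596.9 + 552.57 + 754.92 = 1904.39
L = 1973.56 / 1904.39 × 100 = 103.6321
Paasche component (current-period weights):
ΣP(t=1)Q(t=1) = 2.16×298 + 6.83×106 + 3.20×324 = 643.68 + 723.98 + 1036.8 = 2404.46
ΣP(t=1)Q(t=0) = 2.16×254 + 6.83×113 + 3.20×324 = 548.64 + 771.79 + 1036.8 = 2357.23
P = 2404.46 / 2357.23 × 100 = 102.0036
Fisher = √(L × P) = √(103.6321 × 102.0036) = 102.8147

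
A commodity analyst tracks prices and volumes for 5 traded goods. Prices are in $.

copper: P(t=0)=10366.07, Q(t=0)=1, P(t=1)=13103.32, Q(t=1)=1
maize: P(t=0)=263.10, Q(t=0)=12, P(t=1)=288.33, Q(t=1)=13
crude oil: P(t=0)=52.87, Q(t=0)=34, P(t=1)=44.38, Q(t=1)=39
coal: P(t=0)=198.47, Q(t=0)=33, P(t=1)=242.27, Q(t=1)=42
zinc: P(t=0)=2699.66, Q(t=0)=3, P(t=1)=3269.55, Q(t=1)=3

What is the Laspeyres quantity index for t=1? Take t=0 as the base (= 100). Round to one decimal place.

107.7

Laspeyres quantity index uses base-period prices as weights.
ΣP(t=0)·Q(t=1) = 10366.07×1 + 263.10×13 + 52.87×39 + 198.47×42 + 2699.66×3 = 10366.07 + 3420.3 + 2061.93 + 8335.74 + 8098.98 = 32283.02
ΣP(t=0)·Q(t=0) = 10366.07×1 + 263.10×12 + 52.87×34 + 198.47×33 + 2699.66×3 = 10366.07 + 3157.2 + 1797.58 + 6549.51 + 8098.98 = 29969.34
Index = 32283.02 / 29969.34 × 100 = 107.7202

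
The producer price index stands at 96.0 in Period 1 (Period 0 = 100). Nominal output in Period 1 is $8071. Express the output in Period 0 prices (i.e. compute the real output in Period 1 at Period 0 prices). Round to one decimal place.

Real = Nominal ÷ (Index/100) = 8071 ÷ (96.0/100)
     = 8071 ÷ 0.960 = 8407.2917

8407.3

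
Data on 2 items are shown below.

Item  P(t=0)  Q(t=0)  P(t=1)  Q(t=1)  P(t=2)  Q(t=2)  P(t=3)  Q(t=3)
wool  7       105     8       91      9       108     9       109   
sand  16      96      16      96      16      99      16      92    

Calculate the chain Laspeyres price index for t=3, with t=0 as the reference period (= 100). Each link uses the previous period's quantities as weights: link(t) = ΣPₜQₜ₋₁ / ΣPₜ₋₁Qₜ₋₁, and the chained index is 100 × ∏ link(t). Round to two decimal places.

108.83

Link t=0→t=1:
ΣP(t=1)Q(t=0) = 8×105 + 16×96 = 840 + 1536 = 2376
ΣP(t=0)Q(t=0) = 7×105 + 16×96 = 735 + 1536 = 2271
link = 2376/2271 = 1.046235
Link t=1→t=2:
ΣP(t=2)Q(t=1) = 9×91 + 16×96 = 819 + 1536 = 2355
ΣP(t=1)Q(t=1) = 8×91 + 16×96 = 728 + 1536 = 2264
link = 2355/2264 = 1.040194
Link t=2→t=3:
ΣP(t=3)Q(t=2) = 9×108 + 16×99 = 972 + 1584 = 2556
ΣP(t=2)Q(t=2) = 9×108 + 16×99 = 972 + 1584 = 2556
link = 2556/2556 = 1.000000
Chained index = 100 × 1.046235 × 1.040194 × 1.000000 = 108.8288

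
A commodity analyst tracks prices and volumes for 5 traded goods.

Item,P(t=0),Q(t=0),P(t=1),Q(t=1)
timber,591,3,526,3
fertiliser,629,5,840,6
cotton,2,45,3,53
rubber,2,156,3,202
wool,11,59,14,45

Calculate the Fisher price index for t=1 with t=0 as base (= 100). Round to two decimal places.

121.52

Laspeyres component (base-period weights):
ΣP(t=1)Q(t=0) = 526×3 + 840×5 + 3×45 + 3×156 + 14×59 = 1578 + 4200 + 135 + 468 + 826 = 7207
ΣP(t=0)Q(t=0) = 591×3 + 629×5 + 2×45 + 2×156 + 11×59 = 1773 + 3145 + 90 + 312 + 649 = 5969
L = 7207 / 5969 × 100 = 120.7405
Paasche component (current-period weights):
ΣP(t=1)Q(t=1) = 526×3 + 840×6 + 3×53 + 3×202 + 14×45 = 1578 + 5040 + 159 + 606 + 630 = 8013
ΣP(t=0)Q(t=1) = 591×3 + 629×6 + 2×53 + 2×202 + 11×45 = 1773 + 3774 + 106 + 404 + 495 = 6552
P = 8013 / 6552 × 100 = 122.2985
Fisher = √(L × P) = √(120.7405 × 122.2985) = 121.5170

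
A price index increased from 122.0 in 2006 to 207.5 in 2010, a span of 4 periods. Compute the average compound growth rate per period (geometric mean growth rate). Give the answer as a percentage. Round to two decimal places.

Growth factor = (207.5/122.0)^(1/4) = (1.700820)^(1/4) = 1.141996
Growth rate = 1.141996 − 1 = 0.141996 = 14.1996%

14.20%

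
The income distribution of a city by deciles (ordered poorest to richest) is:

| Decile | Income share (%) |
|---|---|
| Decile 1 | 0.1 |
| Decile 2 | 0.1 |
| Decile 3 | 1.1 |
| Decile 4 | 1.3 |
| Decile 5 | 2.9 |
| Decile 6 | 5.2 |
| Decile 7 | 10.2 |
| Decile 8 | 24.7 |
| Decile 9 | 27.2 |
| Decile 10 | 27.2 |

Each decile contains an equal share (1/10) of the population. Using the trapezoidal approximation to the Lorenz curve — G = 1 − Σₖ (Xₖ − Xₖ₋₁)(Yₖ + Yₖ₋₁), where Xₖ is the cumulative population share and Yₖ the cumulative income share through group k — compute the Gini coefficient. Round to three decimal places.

0.581

Cumulative income shares Yₖ: 0.0010, 0.0020, 0.0130, 0.0260, 0.0550, 0.1070, 0.2090, 0.4560, 0.7280, 1.0000
Σ (Xₖ−Xₖ₋₁)(Yₖ+Yₖ₋₁) = (1/10)(0.0010+0.0000) + (1/10)(0.0020+0.0010) + (1/10)(0.0130+0.0020) + (1/10)(0.0260+0.0130) + (1/10)(0.0550+0.0260) + (1/10)(0.1070+0.0550) + (1/10)(0.2090+0.1070) + (1/10)(0.4560+0.2090) + (1/10)(0.7280+0.4560) + (1/10)(1.0000+0.7280)
  = 0.0001 + 0.0003 + 0.0015 + 0.0039 + 0.0081 + 0.0162 + 0.0316 + 0.0665 + 0.1184 + 0.1728 = 0.4194
G = 1 − 0.4194 = 0.5806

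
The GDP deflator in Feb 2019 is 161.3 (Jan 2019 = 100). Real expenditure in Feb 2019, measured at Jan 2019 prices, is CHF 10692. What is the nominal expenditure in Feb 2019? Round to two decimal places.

Nominal = Real × (Index/100) = 10692 × (161.3/100)
        = 10692 × 1.613 = 17246.1960

17246.20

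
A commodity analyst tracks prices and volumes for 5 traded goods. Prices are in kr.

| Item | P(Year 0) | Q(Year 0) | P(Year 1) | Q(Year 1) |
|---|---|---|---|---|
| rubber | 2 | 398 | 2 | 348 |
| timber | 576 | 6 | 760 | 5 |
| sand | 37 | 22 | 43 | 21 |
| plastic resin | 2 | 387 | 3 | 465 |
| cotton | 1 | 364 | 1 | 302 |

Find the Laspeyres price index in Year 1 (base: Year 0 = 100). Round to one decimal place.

Laspeyres price index uses base-period quantities as weights.
ΣP(Year 1)·Q(Year 0) = 2×398 + 760×6 + 43×22 + 3×387 + 1×364 = 796 + 4560 + 946 + 1161 + 364 = 7827
ΣP(Year 0)·Q(Year 0) = 2×398 + 576×6 + 37×22 + 2×387 + 1×364 = 796 + 3456 + 814 + 774 + 364 = 6204
Index = 7827 / 6204 × 100 = 126.1605

126.2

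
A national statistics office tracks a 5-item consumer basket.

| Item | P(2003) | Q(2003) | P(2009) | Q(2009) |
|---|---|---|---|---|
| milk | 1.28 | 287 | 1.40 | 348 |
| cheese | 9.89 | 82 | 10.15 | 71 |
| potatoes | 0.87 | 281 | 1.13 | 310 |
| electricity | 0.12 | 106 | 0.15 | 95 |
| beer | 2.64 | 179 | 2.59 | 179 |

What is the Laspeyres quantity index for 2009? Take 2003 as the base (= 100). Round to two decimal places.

99.64

Laspeyres quantity index uses base-period prices as weights.
ΣP(2003)·Q(2009) = 1.28×348 + 9.89×71 + 0.87×310 + 0.12×95 + 2.64×179 = 445.44 + 702.19 + 269.7 + 11.4 + 472.56 = 1901.29
ΣP(2003)·Q(2003) = 1.28×287 + 9.89×82 + 0.87×281 + 0.12×106 + 2.64×179 = 367.36 + 810.98 + 244.47 + 12.72 + 472.56 = 1908.09
Index = 1901.29 / 1908.09 × 100 = 99.6436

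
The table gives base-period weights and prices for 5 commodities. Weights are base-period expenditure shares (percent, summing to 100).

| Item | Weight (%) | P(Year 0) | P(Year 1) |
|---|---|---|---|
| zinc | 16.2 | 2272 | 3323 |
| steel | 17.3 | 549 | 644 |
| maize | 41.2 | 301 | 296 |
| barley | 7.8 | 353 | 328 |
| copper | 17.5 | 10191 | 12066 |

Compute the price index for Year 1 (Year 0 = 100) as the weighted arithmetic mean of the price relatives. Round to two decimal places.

112.47

zinc: 16.2 × (3323/2272) = 16.2 × 1.462588 = 23.6939
steel: 17.3 × (644/549) = 17.3 × 1.173042 = 20.2936
maize: 41.2 × (296/301) = 41.2 × 0.983389 = 40.5156
barley: 7.8 × (328/353) = 7.8 × 0.929178 = 7.2476
copper: 17.5 × (12066/10191) = 17.5 × 1.183986 = 20.7198
Index = Σ wᵢ·(p₁ᵢ/p₀ᵢ) = 23.6939 + 20.2936 + 40.5156 + 7.2476 + 20.7198 = 112.4705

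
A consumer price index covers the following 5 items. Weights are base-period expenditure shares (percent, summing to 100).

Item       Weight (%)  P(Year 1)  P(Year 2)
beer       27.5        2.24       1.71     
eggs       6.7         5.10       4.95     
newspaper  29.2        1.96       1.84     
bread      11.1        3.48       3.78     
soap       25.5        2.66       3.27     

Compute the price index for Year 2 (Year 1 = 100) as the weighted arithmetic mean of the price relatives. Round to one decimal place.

beer: 27.5 × (1.71/2.24) = 27.5 × 0.763393 = 20.9933
eggs: 6.7 × (4.95/5.10) = 6.7 × 0.970588 = 6.5029
newspaper: 29.2 × (1.84/1.96) = 29.2 × 0.938776 = 27.4122
bread: 11.1 × (3.78/3.48) = 11.1 × 1.086207 = 12.0569
soap: 25.5 × (3.27/2.66) = 25.5 × 1.229323 = 31.3477
Index = Σ wᵢ·(p₁ᵢ/p₀ᵢ) = 20.9933 + 6.5029 + 27.4122 + 12.0569 + 31.3477 = 98.3131

98.3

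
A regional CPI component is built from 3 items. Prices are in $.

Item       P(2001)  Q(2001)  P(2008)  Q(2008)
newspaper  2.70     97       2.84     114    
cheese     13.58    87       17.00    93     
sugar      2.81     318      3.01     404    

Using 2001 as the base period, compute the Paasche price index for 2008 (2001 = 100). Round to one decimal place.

115.3

Paasche price index uses current-period quantities as weights.
ΣP(2008)·Q(2008) = 2.84×114 + 17.00×93 + 3.01×404 = 323.76 + 1581 + 1216.04 = 3120.8
ΣP(2001)·Q(2008) = 2.70×114 + 13.58×93 + 2.81×404 = 307.8 + 1262.94 + 1135.24 = 2705.98
Index = 3120.8 / 2705.98 × 100 = 115.3298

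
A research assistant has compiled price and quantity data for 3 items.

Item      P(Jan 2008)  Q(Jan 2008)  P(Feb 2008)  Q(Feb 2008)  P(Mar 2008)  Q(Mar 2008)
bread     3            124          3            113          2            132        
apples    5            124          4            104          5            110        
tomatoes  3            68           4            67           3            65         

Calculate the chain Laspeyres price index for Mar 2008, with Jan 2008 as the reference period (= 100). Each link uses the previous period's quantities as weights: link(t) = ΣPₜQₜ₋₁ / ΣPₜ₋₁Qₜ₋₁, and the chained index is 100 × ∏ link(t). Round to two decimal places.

88.24

Link Jan 2008→Feb 2008:
ΣP(Feb 2008)Q(Jan 2008) = 3×124 + 4×124 + 4×68 = 372 + 496 + 272 = 1140
ΣP(Jan 2008)Q(Jan 2008) = 3×124 + 5×124 + 3×68 = 372 + 620 + 204 = 1196
link = 1140/1196 = 0.953177
Link Feb 2008→Mar 2008:
ΣP(Mar 2008)Q(Feb 2008) = 2×113 + 5×104 + 3×67 = 226 + 520 + 201 = 947
ΣP(Feb 2008)Q(Feb 2008) = 3×113 + 4×104 + 4×67 = 339 + 416 + 268 = 1023
link = 947/1023 = 0.925709
Chained index = 100 × 0.953177 × 0.925709 = 88.2364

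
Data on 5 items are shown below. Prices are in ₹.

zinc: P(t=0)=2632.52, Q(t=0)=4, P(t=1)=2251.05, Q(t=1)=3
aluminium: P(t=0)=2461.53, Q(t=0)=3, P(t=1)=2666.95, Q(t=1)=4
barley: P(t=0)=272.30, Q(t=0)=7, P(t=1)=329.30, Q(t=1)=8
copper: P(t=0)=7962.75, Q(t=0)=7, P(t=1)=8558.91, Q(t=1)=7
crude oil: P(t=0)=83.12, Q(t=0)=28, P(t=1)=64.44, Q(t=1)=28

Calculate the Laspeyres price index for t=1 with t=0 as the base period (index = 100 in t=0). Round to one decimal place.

104.0

Laspeyres price index uses base-period quantities as weights.
ΣP(t=1)·Q(t=0) = 2251.05×4 + 2666.95×3 + 329.30×7 + 8558.91×7 + 64.44×28 = 9004.2 + 8000.85 + 2305.1 + 59912.37 + 1804.32 = 81026.84
ΣP(t=0)·Q(t=0) = 2632.52×4 + 2461.53×3 + 272.30×7 + 7962.75×7 + 83.12×28 = 10530.08 + 7384.59 + 1906.1 + 55739.25 + 2327.36 = 77887.38
Index = 81026.84 / 77887.38 × 100 = 104.0308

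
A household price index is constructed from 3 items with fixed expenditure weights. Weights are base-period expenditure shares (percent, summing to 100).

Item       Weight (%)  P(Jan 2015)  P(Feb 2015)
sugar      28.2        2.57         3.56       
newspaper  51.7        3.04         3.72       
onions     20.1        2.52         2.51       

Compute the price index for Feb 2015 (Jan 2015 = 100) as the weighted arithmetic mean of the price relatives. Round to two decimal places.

122.35

sugar: 28.2 × (3.56/2.57) = 28.2 × 1.385214 = 39.0630
newspaper: 51.7 × (3.72/3.04) = 51.7 × 1.223684 = 63.2645
onions: 20.1 × (2.51/2.52) = 20.1 × 0.996032 = 20.0202
Index = Σ wᵢ·(p₁ᵢ/p₀ᵢ) = 39.0630 + 63.2645 + 20.0202 = 122.3477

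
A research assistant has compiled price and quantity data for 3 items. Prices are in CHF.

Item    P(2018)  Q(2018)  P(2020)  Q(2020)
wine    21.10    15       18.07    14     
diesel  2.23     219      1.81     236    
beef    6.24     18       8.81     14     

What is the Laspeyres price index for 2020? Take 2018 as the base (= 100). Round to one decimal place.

Laspeyres price index uses base-period quantities as weights.
ΣP(2020)·Q(2018) = 18.07×15 + 1.81×219 + 8.81×18 = 271.05 + 396.39 + 158.58 = 826.02
ΣP(2018)·Q(2018) = 21.10×15 + 2.23×219 + 6.24×18 = 316.5 + 488.37 + 112.32 = 917.19
Index = 826.02 / 917.19 × 100 = 90.0599

90.1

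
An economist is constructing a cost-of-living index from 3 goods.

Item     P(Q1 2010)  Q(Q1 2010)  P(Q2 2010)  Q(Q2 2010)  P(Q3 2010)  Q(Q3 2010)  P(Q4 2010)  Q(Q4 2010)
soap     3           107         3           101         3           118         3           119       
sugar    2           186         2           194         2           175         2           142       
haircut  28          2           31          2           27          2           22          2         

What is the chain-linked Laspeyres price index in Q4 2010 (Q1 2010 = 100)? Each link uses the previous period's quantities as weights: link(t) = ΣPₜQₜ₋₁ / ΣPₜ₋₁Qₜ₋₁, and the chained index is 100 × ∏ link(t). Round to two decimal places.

Link Q1 2010→Q2 2010:
ΣP(Q2 2010)Q(Q1 2010) = 3×107 + 2×186 + 31×2 = 321 + 372 + 62 = 755
ΣP(Q1 2010)Q(Q1 2010) = 3×107 + 2×186 + 28×2 = 321 + 372 + 56 = 749
link = 755/749 = 1.008011
Link Q2 2010→Q3 2010:
ΣP(Q3 2010)Q(Q2 2010) = 3×101 + 2×194 + 27×2 = 303 + 388 + 54 = 745
ΣP(Q2 2010)Q(Q2 2010) = 3×101 + 2×194 + 31×2 = 303 + 388 + 62 = 753
link = 745/753 = 0.989376
Link Q3 2010→Q4 2010:
ΣP(Q4 2010)Q(Q3 2010) = 3×118 + 2×175 + 22×2 = 354 + 350 + 44 = 748
ΣP(Q3 2010)Q(Q3 2010) = 3×118 + 2×175 + 27×2 = 354 + 350 + 54 = 758
link = 748/758 = 0.986807
Chained index = 100 × 1.008011 × 0.989376 × 0.986807 = 98.4144

98.41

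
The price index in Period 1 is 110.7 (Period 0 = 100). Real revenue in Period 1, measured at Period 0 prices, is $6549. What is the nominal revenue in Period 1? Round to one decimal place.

7249.7

Nominal = Real × (Index/100) = 6549 × (110.7/100)
        = 6549 × 1.107 = 7249.7430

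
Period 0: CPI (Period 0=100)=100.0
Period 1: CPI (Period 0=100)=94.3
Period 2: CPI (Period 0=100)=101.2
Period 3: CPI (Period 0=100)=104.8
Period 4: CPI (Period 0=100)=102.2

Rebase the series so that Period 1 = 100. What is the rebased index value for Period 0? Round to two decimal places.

Rebased(Period 0) = 100.0 / 94.3 × 100 = 106.0445

106.04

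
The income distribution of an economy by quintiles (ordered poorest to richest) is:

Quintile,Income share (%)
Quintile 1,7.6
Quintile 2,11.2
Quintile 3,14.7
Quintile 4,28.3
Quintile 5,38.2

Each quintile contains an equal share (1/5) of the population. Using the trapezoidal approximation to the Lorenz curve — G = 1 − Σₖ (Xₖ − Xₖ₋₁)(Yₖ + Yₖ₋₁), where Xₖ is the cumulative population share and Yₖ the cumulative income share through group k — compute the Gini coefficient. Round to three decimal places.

Cumulative income shares Yₖ: 0.0760, 0.1880, 0.3350, 0.6180, 1.0000
Σ (Xₖ−Xₖ₋₁)(Yₖ+Yₖ₋₁) = (1/5)(0.0760+0.0000) + (1/5)(0.1880+0.0760) + (1/5)(0.3350+0.1880) + (1/5)(0.6180+0.3350) + (1/5)(1.0000+0.6180)
  = 0.0152 + 0.0528 + 0.1046 + 0.1906 + 0.3236 = 0.6868
G = 1 − 0.6868 = 0.3132

0.313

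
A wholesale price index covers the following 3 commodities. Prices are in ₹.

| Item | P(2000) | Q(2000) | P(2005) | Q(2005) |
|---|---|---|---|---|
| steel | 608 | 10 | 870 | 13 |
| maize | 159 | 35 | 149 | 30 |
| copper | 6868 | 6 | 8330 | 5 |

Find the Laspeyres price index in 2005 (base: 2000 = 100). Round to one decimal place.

Laspeyres price index uses base-period quantities as weights.
ΣP(2005)·Q(2000) = 870×10 + 149×35 + 8330×6 = 8700 + 5215 + 49980 = 63895
ΣP(2000)·Q(2000) = 608×10 + 159×35 + 6868×6 = 6080 + 5565 + 41208 = 52853
Index = 63895 / 52853 × 100 = 120.8919

120.9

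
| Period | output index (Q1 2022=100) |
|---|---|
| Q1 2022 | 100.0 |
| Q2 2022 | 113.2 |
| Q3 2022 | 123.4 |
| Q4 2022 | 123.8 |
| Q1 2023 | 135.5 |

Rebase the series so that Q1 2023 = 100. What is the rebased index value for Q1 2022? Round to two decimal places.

73.80

Rebased(Q1 2022) = 100.0 / 135.5 × 100 = 73.8007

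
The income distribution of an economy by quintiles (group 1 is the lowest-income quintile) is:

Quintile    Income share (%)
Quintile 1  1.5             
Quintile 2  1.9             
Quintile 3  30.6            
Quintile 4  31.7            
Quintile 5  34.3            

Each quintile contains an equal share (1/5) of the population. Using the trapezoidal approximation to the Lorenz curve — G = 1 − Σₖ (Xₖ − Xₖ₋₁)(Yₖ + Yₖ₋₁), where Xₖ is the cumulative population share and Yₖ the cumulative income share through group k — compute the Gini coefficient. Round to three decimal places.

Cumulative income shares Yₖ: 0.0150, 0.0340, 0.3400, 0.6570, 1.0000
Σ (Xₖ−Xₖ₋₁)(Yₖ+Yₖ₋₁) = (1/5)(0.0150+0.0000) + (1/5)(0.0340+0.0150) + (1/5)(0.3400+0.0340) + (1/5)(0.6570+0.3400) + (1/5)(1.0000+0.6570)
  = 0.0030 + 0.0098 + 0.0748 + 0.1994 + 0.3314 = 0.6184
G = 1 − 0.6184 = 0.3816

0.382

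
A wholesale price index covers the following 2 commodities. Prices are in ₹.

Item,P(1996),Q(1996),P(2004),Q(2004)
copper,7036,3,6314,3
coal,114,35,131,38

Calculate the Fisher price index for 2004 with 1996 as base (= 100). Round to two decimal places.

Laspeyres component (base-period weights):
ΣP(2004)Q(1996) = 6314×3 + 131×35 = 18942 + 4585 = 23527
ΣP(1996)Q(1996) = 7036×3 + 114×35 = 21108 + 3990 = 25098
L = 23527 / 25098 × 100 = 93.7405
Paasche component (current-period weights):
ΣP(2004)Q(2004) = 6314×3 + 131×38 = 18942 + 4978 = 23920
ΣP(1996)Q(2004) = 7036×3 + 114×38 = 21108 + 4332 = 25440
P = 23920 / 25440 × 100 = 94.0252
Fisher = √(L × P) = √(93.7405 × 94.0252) = 93.8827

93.88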